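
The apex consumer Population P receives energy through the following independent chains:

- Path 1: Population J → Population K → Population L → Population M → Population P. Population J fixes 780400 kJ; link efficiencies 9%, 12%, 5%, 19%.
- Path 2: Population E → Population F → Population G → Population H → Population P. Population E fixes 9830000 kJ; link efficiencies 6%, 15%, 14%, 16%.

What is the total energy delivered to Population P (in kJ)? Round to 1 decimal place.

2061.8 kJ

Path 1: 780400 × 0.09 × 0.12 × 0.05 × 0.19 = 80.06904 kJ
Path 2: 9830000 × 0.06 × 0.15 × 0.14 × 0.16 = 1981.728 kJ
Total at Population P: 80.06904 + 1981.728 = 2061.79704 kJ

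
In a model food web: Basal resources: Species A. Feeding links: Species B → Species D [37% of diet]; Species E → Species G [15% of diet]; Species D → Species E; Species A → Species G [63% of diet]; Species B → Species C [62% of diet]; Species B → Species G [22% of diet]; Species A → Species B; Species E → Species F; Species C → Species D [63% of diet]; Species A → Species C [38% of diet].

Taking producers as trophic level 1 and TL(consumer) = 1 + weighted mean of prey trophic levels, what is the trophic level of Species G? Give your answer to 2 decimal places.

Species B: 1 + 1 = 2
Species C: 1 + (0.62×2 + 0.38×1) = 2.62
Species D: 1 + (0.63×2.62 + 0.37×2) = 3.3906
Species E: 1 + 3.3906 = 4.3906
Species F: 1 + 4.3906 = 5.3906
Species G: 1 + (0.15×4.3906 + 0.22×2 + 0.63×1) = 2.72859

2.73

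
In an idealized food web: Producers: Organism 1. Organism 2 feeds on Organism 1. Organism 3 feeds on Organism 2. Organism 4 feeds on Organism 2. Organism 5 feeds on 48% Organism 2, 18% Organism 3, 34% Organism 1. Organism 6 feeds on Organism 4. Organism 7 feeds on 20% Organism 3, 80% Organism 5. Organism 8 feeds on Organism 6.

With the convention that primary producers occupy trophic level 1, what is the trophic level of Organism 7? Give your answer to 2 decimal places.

3.87

Organism 2: 1 + 1 = 2
Organism 3: 1 + 2 = 3
Organism 4: 1 + 2 = 3
Organism 5: 1 + (0.48×2 + 0.18×3 + 0.34×1) = 2.84
Organism 6: 1 + 3 = 4
Organism 7: 1 + (0.2×3 + 0.8×2.84) = 3.872
Organism 8: 1 + 4 = 5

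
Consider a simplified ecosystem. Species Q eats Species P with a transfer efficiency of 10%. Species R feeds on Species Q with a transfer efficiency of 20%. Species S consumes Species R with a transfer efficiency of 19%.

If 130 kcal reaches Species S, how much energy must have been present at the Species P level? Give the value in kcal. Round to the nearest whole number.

Cumulative transfer efficiency: 0.1 × 0.2 × 0.19 = 0.0038
Species P energy = 130 / 0.0038 = 34211 kcal

34211 kcal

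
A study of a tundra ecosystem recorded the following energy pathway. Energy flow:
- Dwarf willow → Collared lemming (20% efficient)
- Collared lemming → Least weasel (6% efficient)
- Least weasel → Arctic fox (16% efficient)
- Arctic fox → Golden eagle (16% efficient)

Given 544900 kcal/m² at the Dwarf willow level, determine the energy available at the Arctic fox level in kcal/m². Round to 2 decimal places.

Collared lemming: 544900 × 0.2 = 108980 kcal/m²
Least weasel: 108980 × 0.06 = 6538.8 kcal/m²
Arctic fox: 6538.8 × 0.16 = 1046.208 kcal/m²

1046.21 kcal/m²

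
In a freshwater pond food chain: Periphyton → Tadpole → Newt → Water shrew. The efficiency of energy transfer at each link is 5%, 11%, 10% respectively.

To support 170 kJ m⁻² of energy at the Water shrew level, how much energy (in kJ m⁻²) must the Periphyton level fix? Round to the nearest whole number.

309091 kJ m⁻²

Cumulative transfer efficiency: 0.05 × 0.11 × 0.1 = 0.00055
Periphyton energy = 170 / 0.00055 = 309091 kJ m⁻²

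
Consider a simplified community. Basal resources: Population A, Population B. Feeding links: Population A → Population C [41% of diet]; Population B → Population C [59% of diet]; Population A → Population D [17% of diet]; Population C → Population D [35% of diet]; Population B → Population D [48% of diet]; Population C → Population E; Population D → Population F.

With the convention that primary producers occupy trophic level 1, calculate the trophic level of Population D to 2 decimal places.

Population C: 1 + (0.41×1 + 0.59×1) = 2
Population D: 1 + (0.17×1 + 0.35×2 + 0.48×1) = 2.35
Population E: 1 + 2 = 3
Population F: 1 + 2.35 = 3.35

2.35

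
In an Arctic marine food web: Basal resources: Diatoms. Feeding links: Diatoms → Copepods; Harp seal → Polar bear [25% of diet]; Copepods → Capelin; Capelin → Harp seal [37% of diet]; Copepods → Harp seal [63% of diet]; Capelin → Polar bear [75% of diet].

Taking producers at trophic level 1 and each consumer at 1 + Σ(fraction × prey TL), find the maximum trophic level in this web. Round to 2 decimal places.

4.09

Copepods: 1 + 1 = 2
Capelin: 1 + 2 = 3
Harp seal: 1 + (0.37×3 + 0.63×2) = 3.37
Polar bear: 1 + (0.25×3.37 + 0.75×3) = 4.0925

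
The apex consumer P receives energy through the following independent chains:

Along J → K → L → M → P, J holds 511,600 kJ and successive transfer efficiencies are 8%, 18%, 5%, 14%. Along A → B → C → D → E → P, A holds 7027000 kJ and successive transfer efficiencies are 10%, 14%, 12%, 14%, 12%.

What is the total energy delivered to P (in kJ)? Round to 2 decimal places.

Via J: 511600 × 0.08 × 0.18 × 0.05 × 0.14 = 51.56928 kJ
Via A: 7027000 × 0.1 × 0.14 × 0.12 × 0.14 × 0.12 = 198.330048 kJ
Total at P: 51.56928 + 198.330048 = 249.899328 kJ

249.90 kJ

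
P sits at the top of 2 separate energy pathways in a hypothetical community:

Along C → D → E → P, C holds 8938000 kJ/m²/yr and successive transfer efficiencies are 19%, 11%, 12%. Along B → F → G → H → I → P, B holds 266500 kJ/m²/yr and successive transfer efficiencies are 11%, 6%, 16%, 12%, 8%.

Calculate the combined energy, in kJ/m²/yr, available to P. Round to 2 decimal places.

Via C: 8938000 × 0.19 × 0.11 × 0.12 = 22416.504 kJ/m²/yr
Via B: 266500 × 0.11 × 0.06 × 0.16 × 0.12 × 0.08 = 2.7016704 kJ/m²/yr
Total at P: 22416.504 + 2.7016704 = 22419.2056704 kJ/m²/yr

22419.21 kJ/m²/yr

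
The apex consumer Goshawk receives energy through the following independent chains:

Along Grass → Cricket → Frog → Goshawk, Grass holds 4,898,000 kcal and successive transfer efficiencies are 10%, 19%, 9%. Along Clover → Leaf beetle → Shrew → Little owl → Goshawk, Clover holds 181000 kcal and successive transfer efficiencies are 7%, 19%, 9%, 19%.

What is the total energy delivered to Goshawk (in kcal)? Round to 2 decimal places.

Via Grass: 4898000 × 0.1 × 0.19 × 0.09 = 8375.58 kcal
Via Clover: 181000 × 0.07 × 0.19 × 0.09 × 0.19 = 41.16483 kcal
Total at Goshawk: 8375.58 + 41.16483 = 8416.74483 kcal

8416.74 kcal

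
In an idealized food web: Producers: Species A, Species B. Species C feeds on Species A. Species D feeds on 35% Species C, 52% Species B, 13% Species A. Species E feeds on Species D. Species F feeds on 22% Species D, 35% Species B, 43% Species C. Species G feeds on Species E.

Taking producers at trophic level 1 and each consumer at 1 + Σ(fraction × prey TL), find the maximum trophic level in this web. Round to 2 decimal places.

4.35

Species C: 1 + 1 = 2
Species D: 1 + (0.35×2 + 0.52×1 + 0.13×1) = 2.35
Species E: 1 + 2.35 = 3.35
Species F: 1 + (0.22×2.35 + 0.35×1 + 0.43×2) = 2.727
Species G: 1 + 3.35 = 4.35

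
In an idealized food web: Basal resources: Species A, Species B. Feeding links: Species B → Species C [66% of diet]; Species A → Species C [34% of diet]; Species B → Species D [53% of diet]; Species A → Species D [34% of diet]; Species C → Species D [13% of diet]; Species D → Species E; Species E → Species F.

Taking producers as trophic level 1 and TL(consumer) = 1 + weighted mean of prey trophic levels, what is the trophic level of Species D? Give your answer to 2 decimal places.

2.13

Species C: 1 + (0.66×1 + 0.34×1) = 2
Species D: 1 + (0.53×1 + 0.34×1 + 0.13×2) = 2.13
Species E: 1 + 2.13 = 3.13
Species F: 1 + 3.13 = 4.13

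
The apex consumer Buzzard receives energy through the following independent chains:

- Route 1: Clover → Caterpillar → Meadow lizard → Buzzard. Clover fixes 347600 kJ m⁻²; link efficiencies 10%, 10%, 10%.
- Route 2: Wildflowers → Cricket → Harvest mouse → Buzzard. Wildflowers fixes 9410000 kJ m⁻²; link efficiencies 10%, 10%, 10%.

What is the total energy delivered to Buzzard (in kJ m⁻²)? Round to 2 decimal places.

9757.60 kJ m⁻²

Route 1: 347600 × 0.1 × 0.1 × 0.1 = 347.6 kJ m⁻²
Route 2: 9410000 × 0.1 × 0.1 × 0.1 = 9410 kJ m⁻²
Total at Buzzard: 347.6 + 9410 = 9757.6 kJ m⁻²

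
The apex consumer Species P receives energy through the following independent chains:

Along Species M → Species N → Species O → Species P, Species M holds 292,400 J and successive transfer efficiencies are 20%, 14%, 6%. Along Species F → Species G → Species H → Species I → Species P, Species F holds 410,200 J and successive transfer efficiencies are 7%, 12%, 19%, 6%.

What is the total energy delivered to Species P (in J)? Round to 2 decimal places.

Via Species M: 292400 × 0.2 × 0.14 × 0.06 = 491.232 J
Via Species F: 410200 × 0.07 × 0.12 × 0.19 × 0.06 = 39.280752 J
Total at Species P: 491.232 + 39.280752 = 530.512752 J

530.51 J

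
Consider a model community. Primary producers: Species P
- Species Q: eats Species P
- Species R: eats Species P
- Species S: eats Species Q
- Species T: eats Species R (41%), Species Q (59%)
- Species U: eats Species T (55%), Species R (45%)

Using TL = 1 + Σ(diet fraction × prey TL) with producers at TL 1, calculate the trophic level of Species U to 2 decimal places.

Species Q: 1 + 1 = 2
Species R: 1 + 1 = 2
Species S: 1 + 2 = 3
Species T: 1 + (0.41×2 + 0.59×2) = 3
Species U: 1 + (0.55×3 + 0.45×2) = 3.55

3.55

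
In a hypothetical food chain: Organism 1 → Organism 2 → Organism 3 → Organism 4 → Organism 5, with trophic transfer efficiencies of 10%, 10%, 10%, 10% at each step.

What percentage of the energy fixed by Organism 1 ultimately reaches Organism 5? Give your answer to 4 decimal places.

Product of link efficiencies: 0.1 × 0.1 × 0.1 × 0.1 = 0.0001
As a percentage: 0.0001 × 100 = 0.0100%

0.0100%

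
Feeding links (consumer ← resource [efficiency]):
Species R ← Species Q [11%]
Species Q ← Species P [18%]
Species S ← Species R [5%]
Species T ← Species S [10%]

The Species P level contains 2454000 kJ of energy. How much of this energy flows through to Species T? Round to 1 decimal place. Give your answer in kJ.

Species Q: 2454000 × 0.18 = 441720 kJ
Species R: 441720 × 0.11 = 48589.2 kJ
Species S: 48589.2 × 0.05 = 2429.46 kJ
Species T: 2429.46 × 0.1 = 242.946 kJ

242.9 kJ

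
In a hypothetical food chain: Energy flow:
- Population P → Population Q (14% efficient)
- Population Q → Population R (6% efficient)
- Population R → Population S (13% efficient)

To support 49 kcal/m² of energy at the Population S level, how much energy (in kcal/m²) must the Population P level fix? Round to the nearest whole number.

Cumulative transfer efficiency: 0.14 × 0.06 × 0.13 = 0.001092
Population P energy = 49 / 0.001092 = 44872 kcal/m²

44872 kcal/m²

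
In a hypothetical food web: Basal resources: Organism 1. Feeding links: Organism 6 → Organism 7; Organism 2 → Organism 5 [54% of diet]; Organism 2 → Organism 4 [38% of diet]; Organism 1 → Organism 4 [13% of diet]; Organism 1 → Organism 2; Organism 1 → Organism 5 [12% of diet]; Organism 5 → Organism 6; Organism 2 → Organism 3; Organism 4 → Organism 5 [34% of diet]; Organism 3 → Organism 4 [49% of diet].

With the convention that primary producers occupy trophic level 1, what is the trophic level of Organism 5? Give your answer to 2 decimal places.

3.34

Organism 2: 1 + 1 = 2
Organism 3: 1 + 2 = 3
Organism 4: 1 + (0.13×1 + 0.38×2 + 0.49×3) = 3.36
Organism 5: 1 + (0.54×2 + 0.34×3.36 + 0.12×1) = 3.3424
Organism 6: 1 + 3.3424 = 4.3424
Organism 7: 1 + 4.3424 = 5.3424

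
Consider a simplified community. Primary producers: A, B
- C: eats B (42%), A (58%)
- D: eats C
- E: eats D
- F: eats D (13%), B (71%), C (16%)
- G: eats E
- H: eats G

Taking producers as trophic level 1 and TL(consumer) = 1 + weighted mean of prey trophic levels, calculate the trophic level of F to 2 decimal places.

C: 1 + (0.42×1 + 0.58×1) = 2
D: 1 + 2 = 3
E: 1 + 3 = 4
F: 1 + (0.13×3 + 0.71×1 + 0.16×2) = 2.42
G: 1 + 4 = 5
H: 1 + 5 = 6

2.42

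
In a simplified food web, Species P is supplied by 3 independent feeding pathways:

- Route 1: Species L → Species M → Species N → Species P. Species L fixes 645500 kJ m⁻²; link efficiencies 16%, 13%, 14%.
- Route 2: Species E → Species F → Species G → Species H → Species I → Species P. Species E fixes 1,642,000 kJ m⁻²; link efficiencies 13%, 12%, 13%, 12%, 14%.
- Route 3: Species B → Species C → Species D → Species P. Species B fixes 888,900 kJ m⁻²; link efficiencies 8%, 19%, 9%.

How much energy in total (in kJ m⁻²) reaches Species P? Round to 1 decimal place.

3151.7 kJ m⁻²

Route 1: 645500 × 0.16 × 0.13 × 0.14 = 1879.696 kJ m⁻²
Route 2: 1642000 × 0.13 × 0.12 × 0.13 × 0.12 × 0.14 = 55.9435968 kJ m⁻²
Route 3: 888900 × 0.08 × 0.19 × 0.09 = 1216.0152 kJ m⁻²
Total at Species P: 1879.696 + 55.9435968 + 1216.0152 = 3151.6547968 kJ m⁻²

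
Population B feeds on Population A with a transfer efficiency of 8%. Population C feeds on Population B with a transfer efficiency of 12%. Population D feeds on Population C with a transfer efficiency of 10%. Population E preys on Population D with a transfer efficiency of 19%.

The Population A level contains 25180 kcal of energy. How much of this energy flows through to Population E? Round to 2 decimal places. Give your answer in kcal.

4.59 kcal

Population B: 25180 × 0.08 = 2014.4 kcal
Population C: 2014.4 × 0.12 = 241.728 kcal
Population D: 241.728 × 0.1 = 24.1728 kcal
Population E: 24.1728 × 0.19 = 4.592832 kcal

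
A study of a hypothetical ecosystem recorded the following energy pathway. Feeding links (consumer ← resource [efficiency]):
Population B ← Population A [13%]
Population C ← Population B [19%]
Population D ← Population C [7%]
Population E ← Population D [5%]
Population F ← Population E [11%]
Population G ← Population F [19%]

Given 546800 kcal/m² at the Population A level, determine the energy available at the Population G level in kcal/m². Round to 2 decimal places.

Population B: 546800 × 0.13 = 71084 kcal/m²
Population C: 71084 × 0.19 = 13505.96 kcal/m²
Population D: 13505.96 × 0.07 = 945.4172 kcal/m²
Population E: 945.4172 × 0.05 = 47.27086 kcal/m²
Population F: 47.27086 × 0.11 = 5.1997946 kcal/m²
Population G: 5.1997946 × 0.19 = 0.987960974 kcal/m²

0.99 kcal/m²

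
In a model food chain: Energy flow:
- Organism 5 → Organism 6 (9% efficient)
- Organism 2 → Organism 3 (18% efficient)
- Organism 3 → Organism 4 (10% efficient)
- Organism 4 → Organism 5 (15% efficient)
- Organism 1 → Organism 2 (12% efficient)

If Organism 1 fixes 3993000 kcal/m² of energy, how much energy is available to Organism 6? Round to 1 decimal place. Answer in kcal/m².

116.4 kcal/m²

Organism 2: 3993000 × 0.12 = 479160 kcal/m²
Organism 3: 479160 × 0.18 = 86248.8 kcal/m²
Organism 4: 86248.8 × 0.1 = 8624.88 kcal/m²
Organism 5: 8624.88 × 0.15 = 1293.732 kcal/m²
Organism 6: 1293.732 × 0.09 = 116.43588 kcal/m²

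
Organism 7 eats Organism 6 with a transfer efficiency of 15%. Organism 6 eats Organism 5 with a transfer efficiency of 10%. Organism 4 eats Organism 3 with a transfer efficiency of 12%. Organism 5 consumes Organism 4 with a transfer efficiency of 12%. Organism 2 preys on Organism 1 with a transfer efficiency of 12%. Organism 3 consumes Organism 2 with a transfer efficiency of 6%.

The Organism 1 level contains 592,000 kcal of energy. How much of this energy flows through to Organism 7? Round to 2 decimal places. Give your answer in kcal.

Organism 2: 592000 × 0.12 = 71040 kcal
Organism 3: 71040 × 0.06 = 4262.4 kcal
Organism 4: 4262.4 × 0.12 = 511.488 kcal
Organism 5: 511.488 × 0.12 = 61.37856 kcal
Organism 6: 61.37856 × 0.1 = 6.137856 kcal
Organism 7: 6.137856 × 0.15 = 0.9206784 kcal

0.92 kcal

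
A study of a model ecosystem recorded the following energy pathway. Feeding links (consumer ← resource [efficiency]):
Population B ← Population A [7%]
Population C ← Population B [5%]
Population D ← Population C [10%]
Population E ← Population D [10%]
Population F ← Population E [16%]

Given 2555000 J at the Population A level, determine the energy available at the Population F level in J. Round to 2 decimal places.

14.31 J

Population B: 2555000 × 0.07 = 178850 J
Population C: 178850 × 0.05 = 8942.5 J
Population D: 8942.5 × 0.1 = 894.25 J
Population E: 894.25 × 0.1 = 89.425 J
Population F: 89.425 × 0.16 = 14.308 J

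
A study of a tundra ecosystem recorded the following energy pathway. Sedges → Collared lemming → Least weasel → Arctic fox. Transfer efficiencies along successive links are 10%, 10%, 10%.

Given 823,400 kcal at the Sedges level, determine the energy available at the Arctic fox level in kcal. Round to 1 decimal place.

Collared lemming: 823400 × 0.1 = 82340 kcal
Least weasel: 82340 × 0.1 = 8234 kcal
Arctic fox: 8234 × 0.1 = 823.4 kcal

823.4 kcal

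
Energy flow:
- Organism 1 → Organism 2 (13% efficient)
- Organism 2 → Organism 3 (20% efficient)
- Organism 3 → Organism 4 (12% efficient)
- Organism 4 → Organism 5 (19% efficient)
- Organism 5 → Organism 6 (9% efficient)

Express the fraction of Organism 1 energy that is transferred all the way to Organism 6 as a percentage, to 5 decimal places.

0.00534%

Product of link efficiencies: 0.13 × 0.2 × 0.12 × 0.19 × 0.09 = 0.000053352
As a percentage: 0.000053352 × 100 = 0.00534%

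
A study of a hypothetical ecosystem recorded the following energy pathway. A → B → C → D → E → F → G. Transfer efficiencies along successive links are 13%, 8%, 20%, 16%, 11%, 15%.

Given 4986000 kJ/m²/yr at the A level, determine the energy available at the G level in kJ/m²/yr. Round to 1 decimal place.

27.4 kJ/m²/yr

B: 4986000 × 0.13 = 648180 kJ/m²/yr
C: 648180 × 0.08 = 51854.4 kJ/m²/yr
D: 51854.4 × 0.2 = 10370.88 kJ/m²/yr
E: 10370.88 × 0.16 = 1659.3408 kJ/m²/yr
F: 1659.3408 × 0.11 = 182.527488 kJ/m²/yr
G: 182.527488 × 0.15 = 27.3791232 kJ/m²/yr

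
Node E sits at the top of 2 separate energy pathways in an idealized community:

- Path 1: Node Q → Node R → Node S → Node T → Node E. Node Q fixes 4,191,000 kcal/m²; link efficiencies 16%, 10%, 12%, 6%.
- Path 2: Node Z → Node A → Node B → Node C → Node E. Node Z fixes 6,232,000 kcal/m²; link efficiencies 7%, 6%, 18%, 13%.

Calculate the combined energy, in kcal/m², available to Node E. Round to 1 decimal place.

1095.3 kcal/m²

Path 1: 4191000 × 0.16 × 0.1 × 0.12 × 0.06 = 482.8032 kcal/m²
Path 2: 6232000 × 0.07 × 0.06 × 0.18 × 0.13 = 612.48096 kcal/m²
Total at Node E: 482.8032 + 612.48096 = 1095.28416 kcal/m²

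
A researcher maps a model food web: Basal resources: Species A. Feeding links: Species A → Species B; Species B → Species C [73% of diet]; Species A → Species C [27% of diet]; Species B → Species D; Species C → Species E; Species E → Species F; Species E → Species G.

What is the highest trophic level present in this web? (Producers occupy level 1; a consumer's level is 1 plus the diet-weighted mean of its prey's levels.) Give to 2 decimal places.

Species B: 1 + 1 = 2
Species C: 1 + (0.73×2 + 0.27×1) = 2.73
Species D: 1 + 2 = 3
Species E: 1 + 2.73 = 3.73
Species F: 1 + 3.73 = 4.73
Species G: 1 + 3.73 = 4.73

4.73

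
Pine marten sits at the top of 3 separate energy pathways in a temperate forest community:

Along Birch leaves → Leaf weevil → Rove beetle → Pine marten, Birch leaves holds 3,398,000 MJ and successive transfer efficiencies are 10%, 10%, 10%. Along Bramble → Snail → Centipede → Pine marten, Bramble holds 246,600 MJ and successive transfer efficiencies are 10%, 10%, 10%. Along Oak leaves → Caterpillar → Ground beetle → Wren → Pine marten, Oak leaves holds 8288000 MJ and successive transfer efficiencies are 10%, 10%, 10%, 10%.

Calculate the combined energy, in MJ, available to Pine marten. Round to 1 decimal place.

Via Birch leaves: 3398000 × 0.1 × 0.1 × 0.1 = 3398 MJ
Via Bramble: 246600 × 0.1 × 0.1 × 0.1 = 246.6 MJ
Via Oak leaves: 8288000 × 0.1 × 0.1 × 0.1 × 0.1 = 828.8 MJ
Total at Pine marten: 3398 + 246.6 + 828.8 = 4473.4 MJ

4473.4 MJ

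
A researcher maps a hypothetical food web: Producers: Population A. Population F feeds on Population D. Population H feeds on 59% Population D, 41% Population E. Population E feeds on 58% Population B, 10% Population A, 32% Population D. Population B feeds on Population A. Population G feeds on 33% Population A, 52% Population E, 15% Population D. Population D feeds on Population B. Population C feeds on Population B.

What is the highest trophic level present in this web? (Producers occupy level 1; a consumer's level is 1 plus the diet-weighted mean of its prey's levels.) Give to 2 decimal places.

4.09

Population B: 1 + 1 = 2
Population C: 1 + 2 = 3
Population D: 1 + 2 = 3
Population E: 1 + (0.58×2 + 0.1×1 + 0.32×3) = 3.22
Population F: 1 + 3 = 4
Population G: 1 + (0.33×1 + 0.52×3.22 + 0.15×3) = 3.4544
Population H: 1 + (0.59×3 + 0.41×3.22) = 4.0902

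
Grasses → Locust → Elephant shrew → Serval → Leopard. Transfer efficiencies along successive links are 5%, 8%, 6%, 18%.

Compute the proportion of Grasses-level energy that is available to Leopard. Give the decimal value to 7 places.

Product of link efficiencies: 0.05 × 0.08 × 0.06 × 0.18 = 0.0000432

0.0000432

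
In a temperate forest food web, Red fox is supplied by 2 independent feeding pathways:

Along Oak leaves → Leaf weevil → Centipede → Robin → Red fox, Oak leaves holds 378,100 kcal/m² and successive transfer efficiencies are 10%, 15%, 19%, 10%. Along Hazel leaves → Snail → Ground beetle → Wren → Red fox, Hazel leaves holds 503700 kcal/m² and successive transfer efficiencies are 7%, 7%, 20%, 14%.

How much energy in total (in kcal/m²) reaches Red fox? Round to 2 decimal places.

176.87 kcal/m²

Via Oak leaves: 378100 × 0.1 × 0.15 × 0.19 × 0.1 = 107.7585 kcal/m²
Via Hazel leaves: 503700 × 0.07 × 0.07 × 0.2 × 0.14 = 69.10764 kcal/m²
Total at Red fox: 107.7585 + 69.10764 = 176.86614 kcal/m²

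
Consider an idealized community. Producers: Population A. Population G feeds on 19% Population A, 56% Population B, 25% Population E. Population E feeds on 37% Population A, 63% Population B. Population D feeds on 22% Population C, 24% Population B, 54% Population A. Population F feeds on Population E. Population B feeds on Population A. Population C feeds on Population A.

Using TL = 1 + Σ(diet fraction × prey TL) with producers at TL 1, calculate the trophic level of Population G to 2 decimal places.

2.97

Population B: 1 + 1 = 2
Population C: 1 + 1 = 2
Population D: 1 + (0.22×2 + 0.24×2 + 0.54×1) = 2.46
Population E: 1 + (0.37×1 + 0.63×2) = 2.63
Population F: 1 + 2.63 = 3.63
Population G: 1 + (0.19×1 + 0.56×2 + 0.25×2.63) = 2.9675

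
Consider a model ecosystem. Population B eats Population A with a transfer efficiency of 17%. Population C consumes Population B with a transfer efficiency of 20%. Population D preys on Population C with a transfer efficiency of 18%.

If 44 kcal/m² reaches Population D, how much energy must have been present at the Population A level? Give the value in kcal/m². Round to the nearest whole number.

Cumulative transfer efficiency: 0.17 × 0.2 × 0.18 = 0.00612
Population A energy = 44 / 0.00612 = 7190 kcal/m²

7190 kcal/m²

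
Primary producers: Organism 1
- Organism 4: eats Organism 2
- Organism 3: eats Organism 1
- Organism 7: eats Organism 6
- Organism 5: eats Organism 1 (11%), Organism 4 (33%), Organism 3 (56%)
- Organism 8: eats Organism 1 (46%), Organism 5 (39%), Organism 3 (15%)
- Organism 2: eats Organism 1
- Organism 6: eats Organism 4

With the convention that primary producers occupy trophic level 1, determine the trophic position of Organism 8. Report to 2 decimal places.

Organism 2: 1 + 1 = 2
Organism 3: 1 + 1 = 2
Organism 4: 1 + 2 = 3
Organism 5: 1 + (0.11×1 + 0.33×3 + 0.56×2) = 3.22
Organism 6: 1 + 3 = 4
Organism 7: 1 + 4 = 5
Organism 8: 1 + (0.46×1 + 0.39×3.22 + 0.15×2) = 3.0158

3.02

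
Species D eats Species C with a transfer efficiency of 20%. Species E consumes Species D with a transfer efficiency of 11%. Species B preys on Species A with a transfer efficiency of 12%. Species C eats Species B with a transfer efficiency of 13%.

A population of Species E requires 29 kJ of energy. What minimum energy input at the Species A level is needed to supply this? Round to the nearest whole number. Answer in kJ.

84499 kJ

Cumulative transfer efficiency: 0.12 × 0.13 × 0.2 × 0.11 = 0.0003432
Species A energy = 29 / 0.0003432 = 84499 kJ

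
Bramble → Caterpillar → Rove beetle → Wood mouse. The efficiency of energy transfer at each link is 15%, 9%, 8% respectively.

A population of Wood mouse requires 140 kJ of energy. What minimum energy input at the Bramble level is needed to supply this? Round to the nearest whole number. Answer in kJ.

129630 kJ

Cumulative transfer efficiency: 0.15 × 0.09 × 0.08 = 0.00108
Bramble energy = 140 / 0.00108 = 129630 kJ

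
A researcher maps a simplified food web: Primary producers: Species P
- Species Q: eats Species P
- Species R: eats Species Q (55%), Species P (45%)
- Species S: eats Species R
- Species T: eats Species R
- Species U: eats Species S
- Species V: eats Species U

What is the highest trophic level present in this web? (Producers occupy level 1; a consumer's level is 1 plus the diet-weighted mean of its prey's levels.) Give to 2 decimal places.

Species Q: 1 + 1 = 2
Species R: 1 + (0.55×2 + 0.45×1) = 2.55
Species S: 1 + 2.55 = 3.55
Species T: 1 + 2.55 = 3.55
Species U: 1 + 3.55 = 4.55
Species V: 1 + 4.55 = 5.55

5.55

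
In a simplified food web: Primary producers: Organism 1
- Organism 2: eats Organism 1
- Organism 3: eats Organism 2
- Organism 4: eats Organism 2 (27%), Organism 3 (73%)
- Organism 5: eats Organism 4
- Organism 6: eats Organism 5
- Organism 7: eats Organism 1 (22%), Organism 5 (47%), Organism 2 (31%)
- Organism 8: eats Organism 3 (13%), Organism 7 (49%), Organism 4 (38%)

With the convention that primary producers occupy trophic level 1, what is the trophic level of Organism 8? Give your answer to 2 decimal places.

Organism 2: 1 + 1 = 2
Organism 3: 1 + 2 = 3
Organism 4: 1 + (0.27×2 + 0.73×3) = 3.73
Organism 5: 1 + 3.73 = 4.73
Organism 6: 1 + 4.73 = 5.73
Organism 7: 1 + (0.22×1 + 0.47×4.73 + 0.31×2) = 4.0631
Organism 8: 1 + (0.13×3 + 0.49×4.0631 + 0.38×3.73) = 4.798319

4.80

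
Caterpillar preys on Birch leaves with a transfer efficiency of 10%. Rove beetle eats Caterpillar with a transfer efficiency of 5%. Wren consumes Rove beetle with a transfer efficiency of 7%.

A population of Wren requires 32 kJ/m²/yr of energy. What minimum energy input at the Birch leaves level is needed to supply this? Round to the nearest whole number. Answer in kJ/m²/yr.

Cumulative transfer efficiency: 0.1 × 0.05 × 0.07 = 0.00035
Birch leaves energy = 32 / 0.00035 = 91429 kJ/m²/yr

91429 kJ/m²/yr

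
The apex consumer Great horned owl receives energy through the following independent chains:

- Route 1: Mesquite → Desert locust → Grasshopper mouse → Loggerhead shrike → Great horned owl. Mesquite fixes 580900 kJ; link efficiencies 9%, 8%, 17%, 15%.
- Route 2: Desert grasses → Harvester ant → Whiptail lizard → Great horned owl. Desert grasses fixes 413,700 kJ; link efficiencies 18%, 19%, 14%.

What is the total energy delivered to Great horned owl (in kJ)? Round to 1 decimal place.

2087.4 kJ

Route 1: 580900 × 0.09 × 0.08 × 0.17 × 0.15 = 106.65324 kJ
Route 2: 413700 × 0.18 × 0.19 × 0.14 = 1980.7956 kJ
Total at Great horned owl: 106.65324 + 1980.7956 = 2087.44884 kJ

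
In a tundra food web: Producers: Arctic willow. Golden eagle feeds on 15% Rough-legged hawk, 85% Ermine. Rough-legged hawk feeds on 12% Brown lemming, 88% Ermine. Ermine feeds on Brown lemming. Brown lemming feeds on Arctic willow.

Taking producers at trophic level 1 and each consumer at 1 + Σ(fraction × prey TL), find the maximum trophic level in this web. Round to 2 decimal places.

Brown lemming: 1 + 1 = 2
Ermine: 1 + 2 = 3
Rough-legged hawk: 1 + (0.12×2 + 0.88×3) = 3.88
Golden eagle: 1 + (0.15×3.88 + 0.85×3) = 4.132

4.13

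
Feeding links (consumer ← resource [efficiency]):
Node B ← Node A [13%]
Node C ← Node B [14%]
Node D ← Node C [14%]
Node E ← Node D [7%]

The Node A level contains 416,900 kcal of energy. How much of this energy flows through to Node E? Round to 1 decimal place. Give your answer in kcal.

74.4 kcal

Node B: 416900 × 0.13 = 54197 kcal
Node C: 54197 × 0.14 = 7587.58 kcal
Node D: 7587.58 × 0.14 = 1062.2612 kcal
Node E: 1062.2612 × 0.07 = 74.358284 kcal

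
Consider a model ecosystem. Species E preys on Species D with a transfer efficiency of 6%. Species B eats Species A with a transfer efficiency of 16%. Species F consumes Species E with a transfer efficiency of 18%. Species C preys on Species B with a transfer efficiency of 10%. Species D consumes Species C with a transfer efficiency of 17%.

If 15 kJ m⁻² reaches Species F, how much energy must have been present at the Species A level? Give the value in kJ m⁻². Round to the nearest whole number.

510621 kJ m⁻²

Cumulative transfer efficiency: 0.16 × 0.1 × 0.17 × 0.06 × 0.18 = 0.000029376
Species A energy = 15 / 0.000029376 = 510621 kJ m⁻²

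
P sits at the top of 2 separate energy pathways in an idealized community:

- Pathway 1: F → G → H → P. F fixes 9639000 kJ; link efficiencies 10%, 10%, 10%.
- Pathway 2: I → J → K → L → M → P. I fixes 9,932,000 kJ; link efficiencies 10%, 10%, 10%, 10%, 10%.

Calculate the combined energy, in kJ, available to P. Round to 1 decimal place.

Pathway 1: 9639000 × 0.1 × 0.1 × 0.1 = 9639 kJ
Pathway 2: 9932000 × 0.1 × 0.1 × 0.1 × 0.1 × 0.1 = 99.32 kJ
Total at P: 9639 + 99.32 = 9738.32 kJ

9738.3 kJ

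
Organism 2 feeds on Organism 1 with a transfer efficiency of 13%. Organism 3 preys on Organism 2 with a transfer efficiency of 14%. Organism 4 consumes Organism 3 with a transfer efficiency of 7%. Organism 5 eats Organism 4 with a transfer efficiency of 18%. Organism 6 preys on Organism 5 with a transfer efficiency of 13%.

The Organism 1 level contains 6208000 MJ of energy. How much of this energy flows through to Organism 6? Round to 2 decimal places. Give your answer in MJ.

185.07 MJ

Organism 2: 6208000 × 0.13 = 807040 MJ
Organism 3: 807040 × 0.14 = 112985.6 MJ
Organism 4: 112985.6 × 0.07 = 7908.992 MJ
Organism 5: 7908.992 × 0.18 = 1423.61856 MJ
Organism 6: 1423.61856 × 0.13 = 185.0704128 MJ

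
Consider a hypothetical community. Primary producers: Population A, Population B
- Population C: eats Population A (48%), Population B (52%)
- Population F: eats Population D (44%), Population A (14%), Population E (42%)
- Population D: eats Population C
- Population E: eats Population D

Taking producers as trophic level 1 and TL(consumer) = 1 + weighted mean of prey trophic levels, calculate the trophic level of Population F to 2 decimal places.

4.14

Population C: 1 + (0.48×1 + 0.52×1) = 2
Population D: 1 + 2 = 3
Population E: 1 + 3 = 4
Population F: 1 + (0.44×3 + 0.14×1 + 0.42×4) = 4.14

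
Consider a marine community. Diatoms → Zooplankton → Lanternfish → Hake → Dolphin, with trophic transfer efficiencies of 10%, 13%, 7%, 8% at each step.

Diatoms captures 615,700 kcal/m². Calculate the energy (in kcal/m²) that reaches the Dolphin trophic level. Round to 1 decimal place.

Zooplankton: 615700 × 0.1 = 61570 kcal/m²
Lanternfish: 61570 × 0.13 = 8004.1 kcal/m²
Hake: 8004.1 × 0.07 = 560.287 kcal/m²
Dolphin: 560.287 × 0.08 = 44.82296 kcal/m²

44.8 kcal/m²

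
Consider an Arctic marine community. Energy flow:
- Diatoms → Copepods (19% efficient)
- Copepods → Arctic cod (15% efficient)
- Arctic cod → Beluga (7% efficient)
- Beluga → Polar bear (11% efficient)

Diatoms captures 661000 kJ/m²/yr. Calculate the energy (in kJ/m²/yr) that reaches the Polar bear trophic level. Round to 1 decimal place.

145.1 kJ/m²/yr

Copepods: 661000 × 0.19 = 125590 kJ/m²/yr
Arctic cod: 125590 × 0.15 = 18838.5 kJ/m²/yr
Beluga: 18838.5 × 0.07 = 1318.695 kJ/m²/yr
Polar bear: 1318.695 × 0.11 = 145.05645 kJ/m²/yr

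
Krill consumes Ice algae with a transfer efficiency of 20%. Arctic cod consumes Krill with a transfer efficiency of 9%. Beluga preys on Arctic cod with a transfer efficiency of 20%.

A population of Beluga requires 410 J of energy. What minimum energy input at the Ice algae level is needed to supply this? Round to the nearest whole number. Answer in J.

Cumulative transfer efficiency: 0.2 × 0.09 × 0.2 = 0.0036
Ice algae energy = 410 / 0.0036 = 113889 J

113889 J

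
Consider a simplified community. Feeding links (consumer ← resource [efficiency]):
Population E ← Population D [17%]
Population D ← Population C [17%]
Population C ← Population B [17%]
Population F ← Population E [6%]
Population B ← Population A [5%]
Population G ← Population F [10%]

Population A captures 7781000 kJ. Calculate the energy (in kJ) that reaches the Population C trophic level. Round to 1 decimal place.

Population B: 7781000 × 0.05 = 389050 kJ
Population C: 389050 × 0.17 = 66138.5 kJ

66138.5 kJ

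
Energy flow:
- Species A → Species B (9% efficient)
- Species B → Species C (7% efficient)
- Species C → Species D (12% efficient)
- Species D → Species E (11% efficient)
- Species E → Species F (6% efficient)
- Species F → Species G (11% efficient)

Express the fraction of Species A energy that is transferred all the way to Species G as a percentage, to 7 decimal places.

0.0000549%

Product of link efficiencies: 0.09 × 0.07 × 0.12 × 0.11 × 0.06 × 0.11 = 0.000000548856
As a percentage: 0.000000548856 × 100 = 0.0000549%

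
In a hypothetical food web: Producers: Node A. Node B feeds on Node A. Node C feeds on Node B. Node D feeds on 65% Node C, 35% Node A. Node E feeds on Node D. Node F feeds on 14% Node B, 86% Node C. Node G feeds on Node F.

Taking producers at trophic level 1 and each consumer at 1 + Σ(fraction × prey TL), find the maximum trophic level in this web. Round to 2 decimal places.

Node B: 1 + 1 = 2
Node C: 1 + 2 = 3
Node D: 1 + (0.65×3 + 0.35×1) = 3.3
Node E: 1 + 3.3 = 4.3
Node F: 1 + (0.14×2 + 0.86×3) = 3.86
Node G: 1 + 3.86 = 4.86

4.86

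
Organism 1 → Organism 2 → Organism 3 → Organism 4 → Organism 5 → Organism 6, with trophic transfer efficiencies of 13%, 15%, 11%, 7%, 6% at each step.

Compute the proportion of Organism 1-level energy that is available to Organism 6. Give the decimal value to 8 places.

Product of link efficiencies: 0.13 × 0.15 × 0.11 × 0.07 × 0.06 = 0.000009009

0.00000901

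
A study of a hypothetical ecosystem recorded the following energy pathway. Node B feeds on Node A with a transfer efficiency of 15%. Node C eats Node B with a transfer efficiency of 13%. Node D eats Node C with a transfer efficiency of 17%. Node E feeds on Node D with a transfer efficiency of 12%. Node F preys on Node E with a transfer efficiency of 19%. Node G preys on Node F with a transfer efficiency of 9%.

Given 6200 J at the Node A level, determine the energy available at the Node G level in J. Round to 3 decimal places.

Node B: 6200 × 0.15 = 930 J
Node C: 930 × 0.13 = 120.9 J
Node D: 120.9 × 0.17 = 20.553 J
Node E: 20.553 × 0.12 = 2.46636 J
Node F: 2.46636 × 0.19 = 0.4686084 J
Node G: 0.4686084 × 0.09 = 0.042174756 J

0.042 J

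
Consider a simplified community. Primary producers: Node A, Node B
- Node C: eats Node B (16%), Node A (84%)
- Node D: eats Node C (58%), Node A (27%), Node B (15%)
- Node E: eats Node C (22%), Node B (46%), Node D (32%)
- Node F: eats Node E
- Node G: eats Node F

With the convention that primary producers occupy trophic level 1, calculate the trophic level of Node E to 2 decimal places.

2.73

Node C: 1 + (0.16×1 + 0.84×1) = 2
Node D: 1 + (0.58×2 + 0.27×1 + 0.15×1) = 2.58
Node E: 1 + (0.22×2 + 0.46×1 + 0.32×2.58) = 2.7256
Node F: 1 + 2.7256 = 3.7256
Node G: 1 + 3.7256 = 4.7256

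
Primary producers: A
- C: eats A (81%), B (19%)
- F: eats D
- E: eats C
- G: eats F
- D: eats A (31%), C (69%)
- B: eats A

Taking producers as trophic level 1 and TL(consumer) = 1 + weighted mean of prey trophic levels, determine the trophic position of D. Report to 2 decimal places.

B: 1 + 1 = 2
C: 1 + (0.81×1 + 0.19×2) = 2.19
D: 1 + (0.31×1 + 0.69×2.19) = 2.8211
E: 1 + 2.19 = 3.19
F: 1 + 2.8211 = 3.8211
G: 1 + 3.8211 = 4.8211

2.82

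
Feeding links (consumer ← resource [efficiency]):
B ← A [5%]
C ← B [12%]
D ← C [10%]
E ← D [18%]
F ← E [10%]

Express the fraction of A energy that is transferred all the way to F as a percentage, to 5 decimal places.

0.00108%

Product of link efficiencies: 0.05 × 0.12 × 0.1 × 0.18 × 0.1 = 0.0000108
As a percentage: 0.0000108 × 100 = 0.00108%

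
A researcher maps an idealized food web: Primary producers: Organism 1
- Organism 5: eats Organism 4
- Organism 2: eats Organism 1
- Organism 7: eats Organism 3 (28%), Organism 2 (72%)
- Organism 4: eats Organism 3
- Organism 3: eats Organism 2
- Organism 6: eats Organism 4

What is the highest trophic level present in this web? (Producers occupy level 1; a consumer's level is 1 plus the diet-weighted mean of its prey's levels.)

5

Organism 2: 1 + 1 = 2
Organism 3: 1 + 2 = 3
Organism 4: 1 + 3 = 4
Organism 5: 1 + 4 = 5
Organism 6: 1 + 4 = 5
Organism 7: 1 + (0.28×3 + 0.72×2) = 3.28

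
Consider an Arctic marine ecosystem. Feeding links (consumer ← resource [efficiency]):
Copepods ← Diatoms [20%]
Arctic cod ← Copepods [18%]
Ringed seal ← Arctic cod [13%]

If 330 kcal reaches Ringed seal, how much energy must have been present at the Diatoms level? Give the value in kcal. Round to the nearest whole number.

Cumulative transfer efficiency: 0.2 × 0.18 × 0.13 = 0.00468
Diatoms energy = 330 / 0.00468 = 70513 kcal

70513 kcal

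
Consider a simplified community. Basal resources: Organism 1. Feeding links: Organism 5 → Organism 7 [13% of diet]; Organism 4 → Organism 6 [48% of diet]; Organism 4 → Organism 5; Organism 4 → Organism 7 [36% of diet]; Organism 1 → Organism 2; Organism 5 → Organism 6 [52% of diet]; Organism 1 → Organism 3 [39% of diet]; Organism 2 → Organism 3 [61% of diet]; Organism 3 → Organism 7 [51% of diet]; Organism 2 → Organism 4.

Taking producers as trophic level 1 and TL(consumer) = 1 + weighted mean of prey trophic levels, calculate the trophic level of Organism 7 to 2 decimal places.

3.93

Organism 2: 1 + 1 = 2
Organism 3: 1 + (0.39×1 + 0.61×2) = 2.61
Organism 4: 1 + 2 = 3
Organism 5: 1 + 3 = 4
Organism 6: 1 + (0.48×3 + 0.52×4) = 4.52
Organism 7: 1 + (0.36×3 + 0.51×2.61 + 0.13×4) = 3.9311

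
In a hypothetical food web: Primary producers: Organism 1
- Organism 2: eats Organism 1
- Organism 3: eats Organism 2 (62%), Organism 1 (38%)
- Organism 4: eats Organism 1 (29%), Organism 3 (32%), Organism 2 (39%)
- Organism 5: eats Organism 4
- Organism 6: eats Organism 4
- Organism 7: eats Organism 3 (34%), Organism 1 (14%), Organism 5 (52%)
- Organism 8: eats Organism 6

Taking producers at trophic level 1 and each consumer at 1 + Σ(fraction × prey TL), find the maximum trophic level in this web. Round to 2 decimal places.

4.91

Organism 2: 1 + 1 = 2
Organism 3: 1 + (0.62×2 + 0.38×1) = 2.62
Organism 4: 1 + (0.29×1 + 0.32×2.62 + 0.39×2) = 2.9084
Organism 5: 1 + 2.9084 = 3.9084
Organism 6: 1 + 2.9084 = 3.9084
Organism 7: 1 + (0.34×2.62 + 0.14×1 + 0.52×3.9084) = 4.063168
Organism 8: 1 + 3.9084 = 4.9084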